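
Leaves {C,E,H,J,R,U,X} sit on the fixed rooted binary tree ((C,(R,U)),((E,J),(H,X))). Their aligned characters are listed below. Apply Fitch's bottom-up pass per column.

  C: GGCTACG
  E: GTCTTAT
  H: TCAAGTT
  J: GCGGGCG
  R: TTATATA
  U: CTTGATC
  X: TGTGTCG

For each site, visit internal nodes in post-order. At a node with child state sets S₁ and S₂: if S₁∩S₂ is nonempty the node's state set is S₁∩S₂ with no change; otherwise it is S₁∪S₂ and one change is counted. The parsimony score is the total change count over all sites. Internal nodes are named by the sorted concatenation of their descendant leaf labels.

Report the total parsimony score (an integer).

[col 0] RU: children R:{T}, U:{C} ∪→ {C,T}; cost 1
[col 0] CRU: children C:{G}, RU:{C,T} ∪→ {C,G,T}; cost 1
[col 0] EJ: children E:{G}, J:{G} ∩→ {G}; cost 0
[col 0] HX: children H:{T}, X:{T} ∩→ {T}; cost 0
[col 0] EHJX: children EJ:{G}, HX:{T} ∪→ {G,T}; cost 1
[col 0] CEHJRUX: children CRU:{C,G,T}, EHJX:{G,T} ∩→ {G,T}; cost 0
[col 1] RU: children R:{T}, U:{T} ∩→ {T}; cost 0
[col 1] CRU: children C:{G}, RU:{T} ∪→ {G,T}; cost 1
[col 1] EJ: children E:{T}, J:{C} ∪→ {C,T}; cost 1
[col 1] HX: children H:{C}, X:{G} ∪→ {C,G}; cost 1
[col 1] EHJX: children EJ:{C,T}, HX:{C,G} ∩→ {C}; cost 0
[col 1] CEHJRUX: children CRU:{G,T}, EHJX:{C} ∪→ {C,G,T}; cost 1
[col 2] RU: children R:{A}, U:{T} ∪→ {A,T}; cost 1
[col 2] CRU: children C:{C}, RU:{A,T} ∪→ {A,C,T}; cost 1
[col 2] EJ: children E:{C}, J:{G} ∪→ {C,G}; cost 1
[col 2] HX: children H:{A}, X:{T} ∪→ {A,T}; cost 1
[col 2] EHJX: children EJ:{C,G}, HX:{A,T} ∪→ {A,C,G,T}; cost 1
[col 2] CEHJRUX: children CRU:{A,C,T}, EHJX:{A,C,G,T} ∩→ {A,C,T}; cost 0
[col 3] RU: children R:{T}, U:{G} ∪→ {G,T}; cost 1
[col 3] CRU: children C:{T}, RU:{G,T} ∩→ {T}; cost 0
[col 3] EJ: children E:{T}, J:{G} ∪→ {G,T}; cost 1
[col 3] HX: children H:{A}, X:{G} ∪→ {A,G}; cost 1
[col 3] EHJX: children EJ:{G,T}, HX:{A,G} ∩→ {G}; cost 0
[col 3] CEHJRUX: children CRU:{T}, EHJX:{G} ∪→ {G,T}; cost 1
[col 4] RU: children R:{A}, U:{A} ∩→ {A}; cost 0
[col 4] CRU: children C:{A}, RU:{A} ∩→ {A}; cost 0
[col 4] EJ: children E:{T}, J:{G} ∪→ {G,T}; cost 1
[col 4] HX: children H:{G}, X:{T} ∪→ {G,T}; cost 1
[col 4] EHJX: children EJ:{G,T}, HX:{G,T} ∩→ {G,T}; cost 0
[col 4] CEHJRUX: children CRU:{A}, EHJX:{G,T} ∪→ {A,G,T}; cost 1
[col 5] RU: children R:{T}, U:{T} ∩→ {T}; cost 0
[col 5] CRU: children C:{C}, RU:{T} ∪→ {C,T}; cost 1
[col 5] EJ: children E:{A}, J:{C} ∪→ {A,C}; cost 1
[col 5] HX: children H:{T}, X:{C} ∪→ {C,T}; cost 1
[col 5] EHJX: children EJ:{A,C}, HX:{C,T} ∩→ {C}; cost 0
[col 5] CEHJRUX: children CRU:{C,T}, EHJX:{C} ∩→ {C}; cost 0
[col 6] RU: children R:{A}, U:{C} ∪→ {A,C}; cost 1
[col 6] CRU: children C:{G}, RU:{A,C} ∪→ {A,C,G}; cost 1
[col 6] EJ: children E:{T}, J:{G} ∪→ {G,T}; cost 1
[col 6] HX: children H:{T}, X:{G} ∪→ {G,T}; cost 1
[col 6] EHJX: children EJ:{G,T}, HX:{G,T} ∩→ {G,T}; cost 0
[col 6] CEHJRUX: children CRU:{A,C,G}, EHJX:{G,T} ∩→ {G}; cost 0
per-site changes: [3, 4, 5, 4, 3, 3, 4]; total = 26

26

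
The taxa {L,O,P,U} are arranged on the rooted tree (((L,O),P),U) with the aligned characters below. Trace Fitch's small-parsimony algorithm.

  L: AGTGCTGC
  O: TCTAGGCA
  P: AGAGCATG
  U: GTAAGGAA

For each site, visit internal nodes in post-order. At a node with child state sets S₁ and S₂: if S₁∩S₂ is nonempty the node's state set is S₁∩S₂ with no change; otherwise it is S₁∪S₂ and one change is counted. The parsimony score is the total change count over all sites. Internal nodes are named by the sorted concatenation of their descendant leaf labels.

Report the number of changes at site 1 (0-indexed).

[col 0] LO: children L:{A}, O:{T} ∪→ {A,T}; cost 1
[col 0] LOP: children LO:{A,T}, P:{A} ∩→ {A}; cost 0
[col 0] LOPU: children LOP:{A}, U:{G} ∪→ {A,G}; cost 1
[col 1] LO: children L:{G}, O:{C} ∪→ {C,G}; cost 1
[col 1] LOP: children LO:{C,G}, P:{G} ∩→ {G}; cost 0
[col 1] LOPU: children LOP:{G}, U:{T} ∪→ {G,T}; cost 1
[col 2] LO: children L:{T}, O:{T} ∩→ {T}; cost 0
[col 2] LOP: children LO:{T}, P:{A} ∪→ {A,T}; cost 1
[col 2] LOPU: children LOP:{A,T}, U:{A} ∩→ {A}; cost 0
[col 3] LO: children L:{G}, O:{A} ∪→ {A,G}; cost 1
[col 3] LOP: children LO:{A,G}, P:{G} ∩→ {G}; cost 0
[col 3] LOPU: children LOP:{G}, U:{A} ∪→ {A,G}; cost 1
[col 4] LO: children L:{C}, O:{G} ∪→ {C,G}; cost 1
[col 4] LOP: children LO:{C,G}, P:{C} ∩→ {C}; cost 0
[col 4] LOPU: children LOP:{C}, U:{G} ∪→ {C,G}; cost 1
[col 5] LO: children L:{T}, O:{G} ∪→ {G,T}; cost 1
[col 5] LOP: children LO:{G,T}, P:{A} ∪→ {A,G,T}; cost 1
[col 5] LOPU: children LOP:{A,G,T}, U:{G} ∩→ {G}; cost 0
[col 6] LO: children L:{G}, O:{C} ∪→ {C,G}; cost 1
[col 6] LOP: children LO:{C,G}, P:{T} ∪→ {C,G,T}; cost 1
[col 6] LOPU: children LOP:{C,G,T}, U:{A} ∪→ {A,C,G,T}; cost 1
[col 7] LO: children L:{C}, O:{A} ∪→ {A,C}; cost 1
[col 7] LOP: children LO:{A,C}, P:{G} ∪→ {A,C,G}; cost 1
[col 7] LOPU: children LOP:{A,C,G}, U:{A} ∩→ {A}; cost 0
per-site changes: [2, 2, 1, 2, 2, 2, 3, 2]; total = 16

2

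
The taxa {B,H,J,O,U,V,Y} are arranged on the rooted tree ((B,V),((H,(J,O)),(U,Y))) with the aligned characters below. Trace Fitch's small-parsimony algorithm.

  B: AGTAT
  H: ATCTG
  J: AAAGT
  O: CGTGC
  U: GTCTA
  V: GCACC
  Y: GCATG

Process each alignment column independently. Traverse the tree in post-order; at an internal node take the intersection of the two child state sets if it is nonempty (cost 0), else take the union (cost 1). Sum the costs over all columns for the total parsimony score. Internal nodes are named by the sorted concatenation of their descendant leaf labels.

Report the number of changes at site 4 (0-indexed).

BV@0: {A} ∪ {G} = {A,G} (union, +1)
JO@0: {A} ∪ {C} = {A,C} (union, +1)
HJO@0: {A} ∩ {A,C} = {A} (intersection, +0)
UY@0: {G} ∩ {G} = {G} (intersection, +0)
HJOUY@0: {A} ∪ {G} = {A,G} (union, +1)
BHJOUVY@0: {A,G} ∩ {A,G} = {A,G} (intersection, +0)
BV@1: {G} ∪ {C} = {C,G} (union, +1)
JO@1: {A} ∪ {G} = {A,G} (union, +1)
HJO@1: {T} ∪ {A,G} = {A,G,T} (union, +1)
UY@1: {T} ∪ {C} = {C,T} (union, +1)
HJOUY@1: {A,G,T} ∩ {C,T} = {T} (intersection, +0)
BHJOUVY@1: {C,G} ∪ {T} = {C,G,T} (union, +1)
BV@2: {T} ∪ {A} = {A,T} (union, +1)
JO@2: {A} ∪ {T} = {A,T} (union, +1)
HJO@2: {C} ∪ {A,T} = {A,C,T} (union, +1)
UY@2: {C} ∪ {A} = {A,C} (union, +1)
HJOUY@2: {A,C,T} ∩ {A,C} = {A,C} (intersection, +0)
BHJOUVY@2: {A,T} ∩ {A,C} = {A} (intersection, +0)
BV@3: {A} ∪ {C} = {A,C} (union, +1)
JO@3: {G} ∩ {G} = {G} (intersection, +0)
HJO@3: {T} ∪ {G} = {G,T} (union, +1)
UY@3: {T} ∩ {T} = {T} (intersection, +0)
HJOUY@3: {G,T} ∩ {T} = {T} (intersection, +0)
BHJOUVY@3: {A,C} ∪ {T} = {A,C,T} (union, +1)
BV@4: {T} ∪ {C} = {C,T} (union, +1)
JO@4: {T} ∪ {C} = {C,T} (union, +1)
HJO@4: {G} ∪ {C,T} = {C,G,T} (union, +1)
UY@4: {A} ∪ {G} = {A,G} (union, +1)
HJOUY@4: {C,G,T} ∩ {A,G} = {G} (intersection, +0)
BHJOUVY@4: {C,T} ∪ {G} = {C,G,T} (union, +1)
per-site changes: [3, 5, 4, 3, 5]; total = 20

5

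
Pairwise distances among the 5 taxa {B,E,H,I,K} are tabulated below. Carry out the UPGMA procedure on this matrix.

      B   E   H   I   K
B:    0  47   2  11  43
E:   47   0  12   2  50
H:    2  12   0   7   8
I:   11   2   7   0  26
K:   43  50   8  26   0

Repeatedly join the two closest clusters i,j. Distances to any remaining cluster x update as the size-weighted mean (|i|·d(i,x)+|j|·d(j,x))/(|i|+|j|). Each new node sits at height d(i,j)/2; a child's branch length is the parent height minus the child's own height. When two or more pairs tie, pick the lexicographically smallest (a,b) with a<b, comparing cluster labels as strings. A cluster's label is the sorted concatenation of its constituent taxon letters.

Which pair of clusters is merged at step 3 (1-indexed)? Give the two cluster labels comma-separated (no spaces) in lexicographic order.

step 1: merge (B,H) at d=2; branch lengths B→1, H→1; new cluster BH
  updated: d(BH,E)=59/2, d(BH,I)=9, d(BH,K)=51/2
step 2: merge (E,I) at d=2; branch lengths E→1, I→1; new cluster EI
  updated: d(BH,EI)=77/4, d(EI,K)=38
step 3: merge (BH,EI) at d=77/4; branch lengths BH→69/8, EI→69/8; new cluster BEHI
  updated: d(BEHI,K)=127/4
step 4: merge (BEHI,K) at d=127/4; branch lengths BEHI→25/4, K→127/8; new cluster BEHIK
final tree: (((B:1,H:1):69/8,(E:1,I:1):69/8):25/4,K:127/8)
total length: 347/8

BH,EI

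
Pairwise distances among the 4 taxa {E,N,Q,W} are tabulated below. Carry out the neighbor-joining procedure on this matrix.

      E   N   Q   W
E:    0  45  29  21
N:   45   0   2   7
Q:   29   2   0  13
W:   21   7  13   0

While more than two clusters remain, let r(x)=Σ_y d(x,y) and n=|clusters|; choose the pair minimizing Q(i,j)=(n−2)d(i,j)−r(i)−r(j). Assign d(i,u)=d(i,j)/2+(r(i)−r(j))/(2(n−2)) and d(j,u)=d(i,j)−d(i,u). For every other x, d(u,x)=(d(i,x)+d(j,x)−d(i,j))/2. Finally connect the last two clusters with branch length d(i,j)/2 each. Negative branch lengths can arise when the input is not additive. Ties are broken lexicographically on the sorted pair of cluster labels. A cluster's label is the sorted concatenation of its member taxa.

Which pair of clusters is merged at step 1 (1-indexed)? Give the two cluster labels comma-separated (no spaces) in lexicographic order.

step 1: merge (E,W) at d=21, Q=-94; branch lengths E→24, W→-3; new cluster EW
  updated: d(EW,N)=31/2, d(EW,Q)=21/2
step 2: merge (EW,N) at d=31/2, Q=-28; branch lengths EW→12, N→7/2; new cluster ENW
  updated: d(ENW,Q)=-3/2
step 3: merge (ENW,Q) at d=-3/2; branch lengths ENW→-3/4, Q→-3/4; new cluster ENQW
final tree: (((E:24,W:-3):12,N:7/2):-3/4,Q:-3/4)
total length: 35

E,W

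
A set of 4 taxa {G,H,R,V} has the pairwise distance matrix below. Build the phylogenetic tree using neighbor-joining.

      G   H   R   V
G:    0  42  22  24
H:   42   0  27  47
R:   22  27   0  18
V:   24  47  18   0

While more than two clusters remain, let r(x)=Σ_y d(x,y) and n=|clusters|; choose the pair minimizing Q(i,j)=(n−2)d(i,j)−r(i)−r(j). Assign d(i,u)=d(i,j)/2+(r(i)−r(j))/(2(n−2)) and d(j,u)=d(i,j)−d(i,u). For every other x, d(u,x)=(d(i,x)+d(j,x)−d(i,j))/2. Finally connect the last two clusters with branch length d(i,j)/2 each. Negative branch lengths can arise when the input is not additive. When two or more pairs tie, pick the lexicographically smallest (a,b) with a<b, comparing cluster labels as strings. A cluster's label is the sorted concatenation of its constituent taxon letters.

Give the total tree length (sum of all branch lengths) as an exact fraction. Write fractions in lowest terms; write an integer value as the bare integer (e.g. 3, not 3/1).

231/4

step 1: merge (G,V) at d=24, Q=-129; branch lengths G→47/4, V→49/4; new cluster GV
  updated: d(GV,H)=65/2, d(GV,R)=8
step 2: merge (GV,H) at d=65/2, Q=-135/2; branch lengths GV→27/4, H→103/4; new cluster GHV
  updated: d(GHV,R)=5/4
step 3: merge (GHV,R) at d=5/4; branch lengths GHV→5/8, R→5/8; new cluster GHRV
final tree: (((G:47/4,V:49/4):27/4,H:103/4):5/8,R:5/8)
total length: 231/4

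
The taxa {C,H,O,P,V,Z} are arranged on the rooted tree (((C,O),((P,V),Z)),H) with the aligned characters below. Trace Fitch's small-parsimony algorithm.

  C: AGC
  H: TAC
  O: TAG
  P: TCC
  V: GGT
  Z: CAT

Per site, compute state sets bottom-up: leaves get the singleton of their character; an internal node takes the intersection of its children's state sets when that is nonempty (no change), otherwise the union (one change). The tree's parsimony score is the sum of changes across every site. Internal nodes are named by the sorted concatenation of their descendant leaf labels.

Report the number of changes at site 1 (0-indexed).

3

site 0, node CO: C={A} ∪ O={T} → {A,T} (+1)
site 0, node PV: P={T} ∪ V={G} → {G,T} (+1)
site 0, node PVZ: PV={G,T} ∪ Z={C} → {C,G,T} (+1)
site 0, node COPVZ: CO={A,T} ∩ PVZ={C,G,T} → {T} (+0)
site 0, node CHOPVZ: COPVZ={T} ∩ H={T} → {T} (+0)
site 1, node CO: C={G} ∪ O={A} → {A,G} (+1)
site 1, node PV: P={C} ∪ V={G} → {C,G} (+1)
site 1, node PVZ: PV={C,G} ∪ Z={A} → {A,C,G} (+1)
site 1, node COPVZ: CO={A,G} ∩ PVZ={A,C,G} → {A,G} (+0)
site 1, node CHOPVZ: COPVZ={A,G} ∩ H={A} → {A} (+0)
site 2, node CO: C={C} ∪ O={G} → {C,G} (+1)
site 2, node PV: P={C} ∪ V={T} → {C,T} (+1)
site 2, node PVZ: PV={C,T} ∩ Z={T} → {T} (+0)
site 2, node COPVZ: CO={C,G} ∪ PVZ={T} → {C,G,T} (+1)
site 2, node CHOPVZ: COPVZ={C,G,T} ∩ H={C} → {C} (+0)
per-site changes: [3, 3, 3]; total = 9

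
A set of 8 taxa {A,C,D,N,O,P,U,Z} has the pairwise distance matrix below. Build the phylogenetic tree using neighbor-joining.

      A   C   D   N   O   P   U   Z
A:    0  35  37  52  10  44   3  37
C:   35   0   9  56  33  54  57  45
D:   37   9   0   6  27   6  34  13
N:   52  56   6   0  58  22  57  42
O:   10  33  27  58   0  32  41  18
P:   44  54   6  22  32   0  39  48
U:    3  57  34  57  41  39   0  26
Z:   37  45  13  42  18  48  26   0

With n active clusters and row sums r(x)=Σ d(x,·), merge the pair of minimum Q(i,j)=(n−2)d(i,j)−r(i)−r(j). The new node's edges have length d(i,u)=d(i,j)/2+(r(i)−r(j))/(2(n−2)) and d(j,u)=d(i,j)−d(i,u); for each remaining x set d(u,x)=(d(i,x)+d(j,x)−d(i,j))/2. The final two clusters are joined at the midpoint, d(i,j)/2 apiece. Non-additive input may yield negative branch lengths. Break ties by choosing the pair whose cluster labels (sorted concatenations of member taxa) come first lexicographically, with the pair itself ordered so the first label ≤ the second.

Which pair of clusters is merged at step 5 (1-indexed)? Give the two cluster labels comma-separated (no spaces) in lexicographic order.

1. join A+U (d=3, Q=-457) ⇒ AU; edges |A|=-7/4, |U|=19/4
  updated: d(AU,C)=89/2, d(AU,D)=34, d(AU,N)=53, d(AU,O)=24, d(AU,P)=40, d(AU,Z)=30
2. join N+P (d=22, Q=-329) ⇒ NP; edges |N|=29/2, |P|=15/2
  updated: d(AU,NP)=71/2, d(C,NP)=44, d(D,NP)=-5, d(NP,O)=34, d(NP,Z)=34
3. join D+NP (d=-5, Q=-481/2) ⇒ DNP; edges |D|=-169/16, |NP|=89/16
  updated: d(AU,DNP)=149/4, d(C,DNP)=29, d(DNP,O)=33, d(DNP,Z)=26
4. join C+DNP (d=29, Q=-759/4) ⇒ CDNP; edges |C|=151/8, |DNP|=81/8
  updated: d(AU,CDNP)=211/8, d(CDNP,O)=37/2, d(CDNP,Z)=21
5. join AU+CDNP (d=211/8, Q=-187/2) ⇒ ACDNPU; edges |AU|=269/16, |CDNP|=153/16
  updated: d(ACDNPU,O)=129/16, d(ACDNPU,Z)=197/16
6. join ACDNPU+O (d=129/16, Q=-307/8) ⇒ ACDNOPU; edges |ACDNPU|=19/16, |O|=55/8
  updated: d(ACDNOPU,Z)=89/8
7. join ACDNOPU+Z (d=89/8) ⇒ ACDNOPUZ; edges |ACDNOPU|=89/16, |Z|=89/16
final tree: ((((A:-7/4,U:19/4):269/16,(C:151/8,(D:-169/16,(N:29/2,P:15/2):89/16):81/8):153/16):19/16,O:55/8):89/16,Z:89/16)
total length: 1513/16

AU,CDNP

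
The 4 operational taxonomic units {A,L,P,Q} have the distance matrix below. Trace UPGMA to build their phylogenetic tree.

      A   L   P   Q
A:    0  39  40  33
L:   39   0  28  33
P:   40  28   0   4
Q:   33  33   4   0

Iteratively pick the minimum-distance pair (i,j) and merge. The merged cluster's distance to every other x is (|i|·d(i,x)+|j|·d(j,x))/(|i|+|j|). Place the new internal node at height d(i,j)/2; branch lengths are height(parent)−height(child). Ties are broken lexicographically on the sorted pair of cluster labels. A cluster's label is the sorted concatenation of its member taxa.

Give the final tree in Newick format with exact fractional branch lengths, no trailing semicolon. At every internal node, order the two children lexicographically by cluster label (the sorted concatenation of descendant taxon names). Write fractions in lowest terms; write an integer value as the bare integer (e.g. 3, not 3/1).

1. join P+Q (d=4) ⇒ PQ; edges |P|=2, |Q|=2
  updated: d(A,PQ)=73/2, d(L,PQ)=61/2
2. join L+PQ (d=61/2) ⇒ LPQ; edges |L|=61/4, |PQ|=53/4
  updated: d(A,LPQ)=112/3
3. join A+LPQ (d=112/3) ⇒ ALPQ; edges |A|=56/3, |LPQ|=41/12
final tree: (A:56/3,(L:61/4,(P:2,Q:2):53/4):41/12)
total length: 655/12

(A:56/3,(L:61/4,(P:2,Q:2):53/4):41/12)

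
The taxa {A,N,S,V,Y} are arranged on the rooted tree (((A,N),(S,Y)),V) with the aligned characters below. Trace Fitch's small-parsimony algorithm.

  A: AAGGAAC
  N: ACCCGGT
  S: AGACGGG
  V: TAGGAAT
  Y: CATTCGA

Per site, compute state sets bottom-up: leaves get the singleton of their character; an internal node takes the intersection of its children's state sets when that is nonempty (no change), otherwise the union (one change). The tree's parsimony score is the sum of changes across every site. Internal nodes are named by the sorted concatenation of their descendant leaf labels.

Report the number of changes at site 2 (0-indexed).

AN@0: {A} ∩ {A} = {A} (intersection, +0)
SY@0: {A} ∪ {C} = {A,C} (union, +1)
ANSY@0: {A} ∩ {A,C} = {A} (intersection, +0)
ANSVY@0: {A} ∪ {T} = {A,T} (union, +1)
AN@1: {A} ∪ {C} = {A,C} (union, +1)
SY@1: {G} ∪ {A} = {A,G} (union, +1)
ANSY@1: {A,C} ∩ {A,G} = {A} (intersection, +0)
ANSVY@1: {A} ∩ {A} = {A} (intersection, +0)
AN@2: {G} ∪ {C} = {C,G} (union, +1)
SY@2: {A} ∪ {T} = {A,T} (union, +1)
ANSY@2: {C,G} ∪ {A,T} = {A,C,G,T} (union, +1)
ANSVY@2: {A,C,G,T} ∩ {G} = {G} (intersection, +0)
AN@3: {G} ∪ {C} = {C,G} (union, +1)
SY@3: {C} ∪ {T} = {C,T} (union, +1)
ANSY@3: {C,G} ∩ {C,T} = {C} (intersection, +0)
ANSVY@3: {C} ∪ {G} = {C,G} (union, +1)
AN@4: {A} ∪ {G} = {A,G} (union, +1)
SY@4: {G} ∪ {C} = {C,G} (union, +1)
ANSY@4: {A,G} ∩ {C,G} = {G} (intersection, +0)
ANSVY@4: {G} ∪ {A} = {A,G} (union, +1)
AN@5: {A} ∪ {G} = {A,G} (union, +1)
SY@5: {G} ∩ {G} = {G} (intersection, +0)
ANSY@5: {A,G} ∩ {G} = {G} (intersection, +0)
ANSVY@5: {G} ∪ {A} = {A,G} (union, +1)
AN@6: {C} ∪ {T} = {C,T} (union, +1)
SY@6: {G} ∪ {A} = {A,G} (union, +1)
ANSY@6: {C,T} ∪ {A,G} = {A,C,G,T} (union, +1)
ANSVY@6: {A,C,G,T} ∩ {T} = {T} (intersection, +0)
per-site changes: [2, 2, 3, 3, 3, 2, 3]; total = 18

3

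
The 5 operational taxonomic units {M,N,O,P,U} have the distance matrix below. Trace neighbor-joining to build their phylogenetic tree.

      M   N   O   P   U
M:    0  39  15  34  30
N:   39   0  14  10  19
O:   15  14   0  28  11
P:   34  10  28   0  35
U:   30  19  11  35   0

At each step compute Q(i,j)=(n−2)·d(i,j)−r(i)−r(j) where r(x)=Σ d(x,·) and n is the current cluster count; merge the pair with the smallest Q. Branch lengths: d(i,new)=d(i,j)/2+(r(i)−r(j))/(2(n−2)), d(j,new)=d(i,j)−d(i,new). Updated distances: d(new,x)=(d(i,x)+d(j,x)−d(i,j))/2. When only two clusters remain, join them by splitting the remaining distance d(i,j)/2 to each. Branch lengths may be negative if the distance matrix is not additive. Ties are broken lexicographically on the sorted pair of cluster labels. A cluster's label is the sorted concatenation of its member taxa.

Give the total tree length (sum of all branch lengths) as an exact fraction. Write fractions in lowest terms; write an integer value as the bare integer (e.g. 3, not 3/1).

1. join N+P (d=10, Q=-159) ⇒ NP; edges |N|=5/6, |P|=55/6
  updated: d(M,NP)=63/2, d(NP,O)=16, d(NP,U)=22
2. join M+O (d=15, Q=-177/2) ⇒ MO; edges |M|=129/8, |O|=-9/8
  updated: d(MO,NP)=65/4, d(MO,U)=13
3. join MO+NP (d=65/4, Q=-205/4) ⇒ MNOP; edges |MO|=29/8, |NP|=101/8
  updated: d(MNOP,U)=75/8
4. join MNOP+U (d=75/8) ⇒ MNOPU; edges |MNOP|=75/16, |U|=75/16
final tree: (((M:129/8,O:-9/8):29/8,(N:5/6,P:55/6):101/8):75/16,U:75/16)
total length: 405/8

405/8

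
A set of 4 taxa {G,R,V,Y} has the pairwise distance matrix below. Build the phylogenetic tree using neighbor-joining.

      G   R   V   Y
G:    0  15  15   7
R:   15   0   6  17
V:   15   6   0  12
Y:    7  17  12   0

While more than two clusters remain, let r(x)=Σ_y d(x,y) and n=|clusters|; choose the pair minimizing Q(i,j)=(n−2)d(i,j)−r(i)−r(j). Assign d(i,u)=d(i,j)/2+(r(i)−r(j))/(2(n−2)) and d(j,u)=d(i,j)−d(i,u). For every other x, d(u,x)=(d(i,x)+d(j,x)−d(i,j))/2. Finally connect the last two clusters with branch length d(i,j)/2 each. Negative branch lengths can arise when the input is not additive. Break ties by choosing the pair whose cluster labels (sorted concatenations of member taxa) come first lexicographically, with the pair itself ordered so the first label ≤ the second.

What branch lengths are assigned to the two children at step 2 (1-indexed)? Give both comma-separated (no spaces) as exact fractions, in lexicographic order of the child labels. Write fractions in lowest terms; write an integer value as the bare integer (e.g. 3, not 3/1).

step 1: merge (G,Y) at d=7, Q=-59; branch lengths G→15/4, Y→13/4; new cluster GY
  updated: d(GY,R)=25/2, d(GY,V)=10
step 2: merge (GY,R) at d=25/2, Q=-57/2; branch lengths GY→33/4, R→17/4; new cluster GRY
  updated: d(GRY,V)=7/4
step 3: merge (GRY,V) at d=7/4; branch lengths GRY→7/8, V→7/8; new cluster GRVY
final tree: (((G:15/4,Y:13/4):33/4,R:17/4):7/8,V:7/8)
total length: 85/4

33/4,17/4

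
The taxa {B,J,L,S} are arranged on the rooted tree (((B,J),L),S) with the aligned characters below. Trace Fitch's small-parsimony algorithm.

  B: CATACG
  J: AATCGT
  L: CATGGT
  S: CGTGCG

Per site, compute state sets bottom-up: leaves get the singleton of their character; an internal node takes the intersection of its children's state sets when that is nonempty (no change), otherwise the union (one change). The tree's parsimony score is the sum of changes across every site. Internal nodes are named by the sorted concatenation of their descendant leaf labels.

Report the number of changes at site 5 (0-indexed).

BJ@0: {C} ∪ {A} = {A,C} (union, +1)
BJL@0: {A,C} ∩ {C} = {C} (intersection, +0)
BJLS@0: {C} ∩ {C} = {C} (intersection, +0)
BJ@1: {A} ∩ {A} = {A} (intersection, +0)
BJL@1: {A} ∩ {A} = {A} (intersection, +0)
BJLS@1: {A} ∪ {G} = {A,G} (union, +1)
BJ@2: {T} ∩ {T} = {T} (intersection, +0)
BJL@2: {T} ∩ {T} = {T} (intersection, +0)
BJLS@2: {T} ∩ {T} = {T} (intersection, +0)
BJ@3: {A} ∪ {C} = {A,C} (union, +1)
BJL@3: {A,C} ∪ {G} = {A,C,G} (union, +1)
BJLS@3: {A,C,G} ∩ {G} = {G} (intersection, +0)
BJ@4: {C} ∪ {G} = {C,G} (union, +1)
BJL@4: {C,G} ∩ {G} = {G} (intersection, +0)
BJLS@4: {G} ∪ {C} = {C,G} (union, +1)
BJ@5: {G} ∪ {T} = {G,T} (union, +1)
BJL@5: {G,T} ∩ {T} = {T} (intersection, +0)
BJLS@5: {T} ∪ {G} = {G,T} (union, +1)
per-site changes: [1, 1, 0, 2, 2, 2]; total = 8

2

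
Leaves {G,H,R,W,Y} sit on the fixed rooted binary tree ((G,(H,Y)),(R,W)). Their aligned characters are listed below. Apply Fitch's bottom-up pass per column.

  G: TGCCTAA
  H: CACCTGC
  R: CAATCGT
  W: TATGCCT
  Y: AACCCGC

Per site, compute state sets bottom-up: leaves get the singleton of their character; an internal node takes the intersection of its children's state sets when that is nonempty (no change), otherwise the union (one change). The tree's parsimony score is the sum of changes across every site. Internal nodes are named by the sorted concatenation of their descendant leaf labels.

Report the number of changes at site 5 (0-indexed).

site 0, node HY: H={C} ∪ Y={A} → {A,C} (+1)
site 0, node GHY: G={T} ∪ HY={A,C} → {A,C,T} (+1)
site 0, node RW: R={C} ∪ W={T} → {C,T} (+1)
site 0, node GHRWY: GHY={A,C,T} ∩ RW={C,T} → {C,T} (+0)
site 1, node HY: H={A} ∩ Y={A} → {A} (+0)
site 1, node GHY: G={G} ∪ HY={A} → {A,G} (+1)
site 1, node RW: R={A} ∩ W={A} → {A} (+0)
site 1, node GHRWY: GHY={A,G} ∩ RW={A} → {A} (+0)
site 2, node HY: H={C} ∩ Y={C} → {C} (+0)
site 2, node GHY: G={C} ∩ HY={C} → {C} (+0)
site 2, node RW: R={A} ∪ W={T} → {A,T} (+1)
site 2, node GHRWY: GHY={C} ∪ RW={A,T} → {A,C,T} (+1)
site 3, node HY: H={C} ∩ Y={C} → {C} (+0)
site 3, node GHY: G={C} ∩ HY={C} → {C} (+0)
site 3, node RW: R={T} ∪ W={G} → {G,T} (+1)
site 3, node GHRWY: GHY={C} ∪ RW={G,T} → {C,G,T} (+1)
site 4, node HY: H={T} ∪ Y={C} → {C,T} (+1)
site 4, node GHY: G={T} ∩ HY={C,T} → {T} (+0)
site 4, node RW: R={C} ∩ W={C} → {C} (+0)
site 4, node GHRWY: GHY={T} ∪ RW={C} → {C,T} (+1)
site 5, node HY: H={G} ∩ Y={G} → {G} (+0)
site 5, node GHY: G={A} ∪ HY={G} → {A,G} (+1)
site 5, node RW: R={G} ∪ W={C} → {C,G} (+1)
site 5, node GHRWY: GHY={A,G} ∩ RW={C,G} → {G} (+0)
site 6, node HY: H={C} ∩ Y={C} → {C} (+0)
site 6, node GHY: G={A} ∪ HY={C} → {A,C} (+1)
site 6, node RW: R={T} ∩ W={T} → {T} (+0)
site 6, node GHRWY: GHY={A,C} ∪ RW={T} → {A,C,T} (+1)
per-site changes: [3, 1, 2, 2, 2, 2, 2]; total = 14

2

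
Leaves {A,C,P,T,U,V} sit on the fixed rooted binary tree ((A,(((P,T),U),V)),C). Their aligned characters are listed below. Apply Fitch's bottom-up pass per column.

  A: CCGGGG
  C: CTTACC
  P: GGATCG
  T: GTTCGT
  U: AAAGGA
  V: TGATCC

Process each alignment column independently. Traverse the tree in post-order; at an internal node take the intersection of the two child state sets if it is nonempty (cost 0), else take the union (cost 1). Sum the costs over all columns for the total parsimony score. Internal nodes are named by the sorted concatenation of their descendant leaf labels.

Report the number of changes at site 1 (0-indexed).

[col 0] PT: children P:{G}, T:{G} ∩→ {G}; cost 0
[col 0] PTU: children PT:{G}, U:{A} ∪→ {A,G}; cost 1
[col 0] PTUV: children PTU:{A,G}, V:{T} ∪→ {A,G,T}; cost 1
[col 0] APTUV: children A:{C}, PTUV:{A,G,T} ∪→ {A,C,G,T}; cost 1
[col 0] ACPTUV: children APTUV:{A,C,G,T}, C:{C} ∩→ {C}; cost 0
[col 1] PT: children P:{G}, T:{T} ∪→ {G,T}; cost 1
[col 1] PTU: children PT:{G,T}, U:{A} ∪→ {A,G,T}; cost 1
[col 1] PTUV: children PTU:{A,G,T}, V:{G} ∩→ {G}; cost 0
[col 1] APTUV: children A:{C}, PTUV:{G} ∪→ {C,G}; cost 1
[col 1] ACPTUV: children APTUV:{C,G}, C:{T} ∪→ {C,G,T}; cost 1
[col 2] PT: children P:{A}, T:{T} ∪→ {A,T}; cost 1
[col 2] PTU: children PT:{A,T}, U:{A} ∩→ {A}; cost 0
[col 2] PTUV: children PTU:{A}, V:{A} ∩→ {A}; cost 0
[col 2] APTUV: children A:{G}, PTUV:{A} ∪→ {A,G}; cost 1
[col 2] ACPTUV: children APTUV:{A,G}, C:{T} ∪→ {A,G,T}; cost 1
[col 3] PT: children P:{T}, T:{C} ∪→ {C,T}; cost 1
[col 3] PTU: children PT:{C,T}, U:{G} ∪→ {C,G,T}; cost 1
[col 3] PTUV: children PTU:{C,G,T}, V:{T} ∩→ {T}; cost 0
[col 3] APTUV: children A:{G}, PTUV:{T} ∪→ {G,T}; cost 1
[col 3] ACPTUV: children APTUV:{G,T}, C:{A} ∪→ {A,G,T}; cost 1
[col 4] PT: children P:{C}, T:{G} ∪→ {C,G}; cost 1
[col 4] PTU: children PT:{C,G}, U:{G} ∩→ {G}; cost 0
[col 4] PTUV: children PTU:{G}, V:{C} ∪→ {C,G}; cost 1
[col 4] APTUV: children A:{G}, PTUV:{C,G} ∩→ {G}; cost 0
[col 4] ACPTUV: children APTUV:{G}, C:{C} ∪→ {C,G}; cost 1
[col 5] PT: children P:{G}, T:{T} ∪→ {G,T}; cost 1
[col 5] PTU: children PT:{G,T}, U:{A} ∪→ {A,G,T}; cost 1
[col 5] PTUV: children PTU:{A,G,T}, V:{C} ∪→ {A,C,G,T}; cost 1
[col 5] APTUV: children A:{G}, PTUV:{A,C,G,T} ∩→ {G}; cost 0
[col 5] ACPTUV: children APTUV:{G}, C:{C} ∪→ {C,G}; cost 1
per-site changes: [3, 4, 3, 4, 3, 4]; total = 21

4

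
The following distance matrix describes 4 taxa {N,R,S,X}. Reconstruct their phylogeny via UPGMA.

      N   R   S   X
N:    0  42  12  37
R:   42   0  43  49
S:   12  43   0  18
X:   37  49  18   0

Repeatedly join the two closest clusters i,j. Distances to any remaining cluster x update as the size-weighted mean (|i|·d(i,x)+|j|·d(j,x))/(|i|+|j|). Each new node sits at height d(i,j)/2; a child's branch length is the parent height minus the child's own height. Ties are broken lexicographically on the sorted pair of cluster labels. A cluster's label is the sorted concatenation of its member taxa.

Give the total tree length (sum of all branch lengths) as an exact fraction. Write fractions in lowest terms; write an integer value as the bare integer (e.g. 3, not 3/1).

iteration 1: select N,S (d=12); attach at lengths (6, 6); label the merged cluster NS
  updated: d(NS,R)=85/2, d(NS,X)=55/2
iteration 2: select NS,X (d=55/2); attach at lengths (31/4, 55/4); label the merged cluster NSX
  updated: d(NSX,R)=134/3
iteration 3: select NSX,R (d=134/3); attach at lengths (103/12, 67/3); label the merged cluster NRSX
final tree: (((N:6,S:6):31/4,X:55/4):103/12,R:67/3)
total length: 773/12

773/12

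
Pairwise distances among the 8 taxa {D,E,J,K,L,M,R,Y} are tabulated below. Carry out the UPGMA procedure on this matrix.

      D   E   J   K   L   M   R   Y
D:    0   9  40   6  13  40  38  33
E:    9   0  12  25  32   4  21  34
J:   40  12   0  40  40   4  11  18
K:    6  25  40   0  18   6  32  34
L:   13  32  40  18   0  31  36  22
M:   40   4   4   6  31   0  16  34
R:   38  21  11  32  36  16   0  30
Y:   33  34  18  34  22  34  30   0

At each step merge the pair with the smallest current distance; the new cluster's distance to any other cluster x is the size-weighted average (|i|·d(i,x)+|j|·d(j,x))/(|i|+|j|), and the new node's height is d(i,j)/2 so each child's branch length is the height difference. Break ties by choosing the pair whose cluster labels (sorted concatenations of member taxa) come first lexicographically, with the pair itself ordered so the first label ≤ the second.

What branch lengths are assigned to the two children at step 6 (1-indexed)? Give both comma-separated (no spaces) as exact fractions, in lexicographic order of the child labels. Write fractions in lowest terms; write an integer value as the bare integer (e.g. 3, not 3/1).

13/2,29/2

iteration 1: select E,M (d=4); attach at lengths (2, 2); label the merged cluster EM
  updated: d(D,EM)=49/2, d(EM,J)=8, d(EM,K)=31/2, d(EM,L)=63/2, d(EM,R)=37/2, d(EM,Y)=34
iteration 2: select D,K (d=6); attach at lengths (3, 3); label the merged cluster DK
  updated: d(DK,EM)=20, d(DK,J)=40, d(DK,L)=31/2, d(DK,R)=35, d(DK,Y)=67/2
iteration 3: select EM,J (d=8); attach at lengths (2, 4); label the merged cluster EJM
  updated: d(DK,EJM)=80/3, d(EJM,L)=103/3, d(EJM,R)=16, d(EJM,Y)=86/3
iteration 4: select DK,L (d=31/2); attach at lengths (19/4, 31/4); label the merged cluster DKL
  updated: d(DKL,EJM)=263/9, d(DKL,R)=106/3, d(DKL,Y)=89/3
iteration 5: select EJM,R (d=16); attach at lengths (4, 8); label the merged cluster EJMR
  updated: d(DKL,EJMR)=123/4, d(EJMR,Y)=29
iteration 6: select EJMR,Y (d=29); attach at lengths (13/2, 29/2); label the merged cluster EJMRY
  updated: d(DKL,EJMRY)=458/15
iteration 7: select DKL,EJMRY (d=458/15); attach at lengths (451/60, 23/30); label the merged cluster DEJKLMRY
final tree: (((D:3,K:3):19/4,L:31/4):451/60,((((E:2,M:2):2,J:4):4,R:8):13/2,Y:29/2):23/30)
total length: 4187/60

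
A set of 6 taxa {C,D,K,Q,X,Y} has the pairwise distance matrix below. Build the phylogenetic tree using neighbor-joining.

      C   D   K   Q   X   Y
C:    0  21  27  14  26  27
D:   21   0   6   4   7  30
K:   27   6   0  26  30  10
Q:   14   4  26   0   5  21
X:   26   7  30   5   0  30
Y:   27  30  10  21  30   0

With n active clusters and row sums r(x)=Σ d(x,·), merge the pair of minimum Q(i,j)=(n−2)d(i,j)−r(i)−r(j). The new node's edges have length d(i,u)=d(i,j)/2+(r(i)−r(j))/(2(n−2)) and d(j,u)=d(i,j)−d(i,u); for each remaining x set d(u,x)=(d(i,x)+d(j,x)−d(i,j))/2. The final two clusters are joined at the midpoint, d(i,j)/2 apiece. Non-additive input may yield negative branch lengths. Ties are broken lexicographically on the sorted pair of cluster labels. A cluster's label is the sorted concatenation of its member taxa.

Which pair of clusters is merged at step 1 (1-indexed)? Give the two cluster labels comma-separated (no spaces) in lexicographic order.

step 1: merge (K,Y) at d=10, Q=-177; branch lengths K→21/8, Y→59/8; new cluster KY
  updated: d(C,KY)=22, d(D,KY)=13, d(KY,Q)=37/2, d(KY,X)=25
step 2: merge (C,KY) at d=22, Q=-191/2; branch lengths C→47/4, KY→41/4; new cluster CKY
  updated: d(CKY,D)=6, d(CKY,Q)=21/4, d(CKY,X)=29/2
step 3: merge (CKY,D) at d=6, Q=-123/4; branch lengths CKY→83/16, D→13/16; new cluster CDKY
  updated: d(CDKY,Q)=13/8, d(CDKY,X)=31/4
step 4: merge (CDKY,Q) at d=13/8, Q=-115/8; branch lengths CDKY→35/16, Q→-9/16; new cluster CDKQY
  updated: d(CDKQY,X)=89/16
step 5: merge (CDKQY,X) at d=89/16; branch lengths CDKQY→89/32, X→89/32; new cluster CDKQXY
final tree: ((((C:47/4,(K:21/8,Y:59/8):41/4):83/16,D:13/16):35/16,Q:-9/16):89/32,X:89/32)
total length: 723/16

K,Y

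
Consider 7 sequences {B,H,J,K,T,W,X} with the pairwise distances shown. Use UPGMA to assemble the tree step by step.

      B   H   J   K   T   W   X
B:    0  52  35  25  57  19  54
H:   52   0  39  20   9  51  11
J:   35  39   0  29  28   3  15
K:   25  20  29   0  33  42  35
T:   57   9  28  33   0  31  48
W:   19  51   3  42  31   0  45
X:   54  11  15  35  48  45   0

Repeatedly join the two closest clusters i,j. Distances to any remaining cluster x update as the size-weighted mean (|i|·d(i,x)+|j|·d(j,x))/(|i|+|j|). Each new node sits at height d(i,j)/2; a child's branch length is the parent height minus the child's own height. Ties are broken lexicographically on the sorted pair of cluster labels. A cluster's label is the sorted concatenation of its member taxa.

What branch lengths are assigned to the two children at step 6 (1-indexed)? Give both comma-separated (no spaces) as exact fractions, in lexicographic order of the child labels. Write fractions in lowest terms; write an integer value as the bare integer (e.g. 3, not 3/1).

85/24,53/12

step 1: merge (J,W) at d=3; branch lengths J→3/2, W→3/2; new cluster JW
  updated: d(B,JW)=27, d(H,JW)=45, d(JW,K)=71/2, d(JW,T)=59/2, d(JW,X)=30
step 2: merge (H,T) at d=9; branch lengths H→9/2, T→9/2; new cluster HT
  updated: d(B,HT)=109/2, d(HT,JW)=149/4, d(HT,K)=53/2, d(HT,X)=59/2
step 3: merge (B,K) at d=25; branch lengths B→25/2, K→25/2; new cluster BK
  updated: d(BK,HT)=81/2, d(BK,JW)=125/4, d(BK,X)=89/2
step 4: merge (HT,X) at d=59/2; branch lengths HT→41/4, X→59/4; new cluster HTX
  updated: d(BK,HTX)=251/6, d(HTX,JW)=209/6
step 5: merge (BK,JW) at d=125/4; branch lengths BK→25/8, JW→113/8; new cluster BJKW
  updated: d(BJKW,HTX)=115/3
step 6: merge (BJKW,HTX) at d=115/3; branch lengths BJKW→85/24, HTX→53/12; new cluster BHJKTWX
final tree: (((B:25/2,K:25/2):25/8,(J:3/2,W:3/2):113/8):85/24,((H:9/2,T:9/2):41/4,X:59/4):53/12)
total length: 2093/24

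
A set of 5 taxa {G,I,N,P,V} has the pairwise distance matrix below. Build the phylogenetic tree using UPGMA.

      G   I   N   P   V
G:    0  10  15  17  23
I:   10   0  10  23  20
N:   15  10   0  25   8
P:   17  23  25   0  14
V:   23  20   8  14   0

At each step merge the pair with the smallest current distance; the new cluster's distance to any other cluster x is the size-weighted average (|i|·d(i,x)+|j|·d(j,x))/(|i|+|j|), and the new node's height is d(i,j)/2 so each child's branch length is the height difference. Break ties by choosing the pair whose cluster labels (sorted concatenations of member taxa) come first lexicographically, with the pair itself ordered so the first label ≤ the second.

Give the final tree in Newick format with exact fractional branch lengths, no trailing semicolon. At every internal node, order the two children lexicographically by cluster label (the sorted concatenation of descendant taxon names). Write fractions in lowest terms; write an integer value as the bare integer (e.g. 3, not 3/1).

(((G:5,I:5):7/2,(N:4,V:4):9/2):11/8,P:79/8)

1. join N+V (d=8) ⇒ NV; edges |N|=4, |V|=4
  updated: d(G,NV)=19, d(I,NV)=15, d(NV,P)=39/2
2. join G+I (d=10) ⇒ GI; edges |G|=5, |I|=5
  updated: d(GI,NV)=17, d(GI,P)=20
3. join GI+NV (d=17) ⇒ GINV; edges |GI|=7/2, |NV|=9/2
  updated: d(GINV,P)=79/4
4. join GINV+P (d=79/4) ⇒ GINPV; edges |GINV|=11/8, |P|=79/8
final tree: (((G:5,I:5):7/2,(N:4,V:4):9/2):11/8,P:79/8)
total length: 149/4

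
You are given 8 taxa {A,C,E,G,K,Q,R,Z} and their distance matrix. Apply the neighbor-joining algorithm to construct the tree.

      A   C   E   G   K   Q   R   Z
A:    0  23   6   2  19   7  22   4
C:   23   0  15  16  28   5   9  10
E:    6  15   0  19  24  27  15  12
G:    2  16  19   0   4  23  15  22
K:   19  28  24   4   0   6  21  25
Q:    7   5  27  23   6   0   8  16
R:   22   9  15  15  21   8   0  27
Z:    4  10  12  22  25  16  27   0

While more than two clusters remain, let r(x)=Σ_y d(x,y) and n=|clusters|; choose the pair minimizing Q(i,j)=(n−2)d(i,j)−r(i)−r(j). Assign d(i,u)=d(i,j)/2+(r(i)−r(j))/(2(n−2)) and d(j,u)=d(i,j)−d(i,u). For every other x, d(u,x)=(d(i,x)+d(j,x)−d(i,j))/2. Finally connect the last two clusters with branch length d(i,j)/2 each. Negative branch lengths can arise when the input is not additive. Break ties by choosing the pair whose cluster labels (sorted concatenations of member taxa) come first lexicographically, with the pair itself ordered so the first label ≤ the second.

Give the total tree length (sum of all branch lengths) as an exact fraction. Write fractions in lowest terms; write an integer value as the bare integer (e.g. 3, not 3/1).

step 1: merge (G,K) at d=4, Q=-204; branch lengths G→-1/6, K→25/6; new cluster GK
  updated: d(A,GK)=17/2, d(C,GK)=20, d(E,GK)=39/2, d(GK,Q)=25/2, d(GK,R)=16, d(GK,Z)=43/2
step 2: merge (A,Z) at d=4, Q=-141; branch lengths A→0, Z→4; new cluster AZ
  updated: d(AZ,C)=29/2, d(AZ,E)=7, d(AZ,GK)=13, d(AZ,Q)=19/2, d(AZ,R)=45/2
step 3: merge (AZ,E) at d=7, Q=-122; branch lengths AZ→11/8, E→45/8; new cluster AEZ
  updated: d(AEZ,C)=45/4, d(AEZ,GK)=51/4, d(AEZ,Q)=59/4, d(AEZ,R)=61/4
step 4: merge (AEZ,GK) at d=51/4, Q=-77; branch lengths AEZ→31/6, GK→91/12; new cluster AEGKZ
  updated: d(AEGKZ,C)=37/4, d(AEGKZ,Q)=29/4, d(AEGKZ,R)=37/4
step 5: merge (AEGKZ,R) at d=37/4, Q=-67/2; branch lengths AEGKZ→9/2, R→19/4; new cluster AEGKRZ
  updated: d(AEGKRZ,C)=9/2, d(AEGKRZ,Q)=3
step 6: merge (AEGKRZ,C) at d=9/2, Q=-25/2; branch lengths AEGKRZ→5/4, C→13/4; new cluster ACEGKRZ
  updated: d(ACEGKRZ,Q)=7/4
step 7: merge (ACEGKRZ,Q) at d=7/4; branch lengths ACEGKRZ→7/8, Q→7/8; new cluster ACEGKQRZ
final tree: ((((((A:0,Z:4):11/8,E:45/8):31/6,(G:-1/6,K:25/6):91/12):9/2,R:19/4):5/4,C:13/4):7/8,Q:7/8)
total length: 173/4

173/4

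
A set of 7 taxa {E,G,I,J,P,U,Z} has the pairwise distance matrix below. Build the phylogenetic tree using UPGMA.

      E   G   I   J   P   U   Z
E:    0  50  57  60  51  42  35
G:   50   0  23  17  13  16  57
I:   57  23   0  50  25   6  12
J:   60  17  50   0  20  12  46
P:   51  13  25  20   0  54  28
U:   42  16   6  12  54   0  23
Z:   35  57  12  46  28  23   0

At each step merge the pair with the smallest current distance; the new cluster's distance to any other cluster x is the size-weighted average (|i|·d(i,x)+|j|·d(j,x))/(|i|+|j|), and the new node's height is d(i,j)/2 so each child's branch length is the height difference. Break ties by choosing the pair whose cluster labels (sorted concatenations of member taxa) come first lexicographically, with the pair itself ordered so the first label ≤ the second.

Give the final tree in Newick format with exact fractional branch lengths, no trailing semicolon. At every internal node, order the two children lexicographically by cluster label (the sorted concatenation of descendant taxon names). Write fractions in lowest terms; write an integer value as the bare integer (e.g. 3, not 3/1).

(E:295/12,(((G:13/2,P:13/2):11/4,J:37/4):289/36,((I:3,U:3):23/4,Z:35/4):307/36):263/36)

step 1: merge (I,U) at d=6; branch lengths I→3, U→3; new cluster IU
  updated: d(E,IU)=99/2, d(G,IU)=39/2, d(IU,J)=31, d(IU,P)=79/2, d(IU,Z)=35/2
step 2: merge (G,P) at d=13; branch lengths G→13/2, P→13/2; new cluster GP
  updated: d(E,GP)=101/2, d(GP,IU)=59/2, d(GP,J)=37/2, d(GP,Z)=85/2
step 3: merge (IU,Z) at d=35/2; branch lengths IU→23/4, Z→35/4; new cluster IUZ
  updated: d(E,IUZ)=134/3, d(GP,IUZ)=203/6, d(IUZ,J)=36
step 4: merge (GP,J) at d=37/2; branch lengths GP→11/4, J→37/4; new cluster GJP
  updated: d(E,GJP)=161/3, d(GJP,IUZ)=311/9
step 5: merge (GJP,IUZ) at d=311/9; branch lengths GJP→289/36, IUZ→307/36; new cluster GIJPUZ
  updated: d(E,GIJPUZ)=295/6
step 6: merge (E,GIJPUZ) at d=295/6; branch lengths E→295/12, GIJPUZ→263/36; new cluster EGIJPUZ
final tree: (E:295/12,(((G:13/2,P:13/2):11/4,J:37/4):289/36,((I:3,U:3):23/4,Z:35/4):307/36):263/36)
total length: 1691/18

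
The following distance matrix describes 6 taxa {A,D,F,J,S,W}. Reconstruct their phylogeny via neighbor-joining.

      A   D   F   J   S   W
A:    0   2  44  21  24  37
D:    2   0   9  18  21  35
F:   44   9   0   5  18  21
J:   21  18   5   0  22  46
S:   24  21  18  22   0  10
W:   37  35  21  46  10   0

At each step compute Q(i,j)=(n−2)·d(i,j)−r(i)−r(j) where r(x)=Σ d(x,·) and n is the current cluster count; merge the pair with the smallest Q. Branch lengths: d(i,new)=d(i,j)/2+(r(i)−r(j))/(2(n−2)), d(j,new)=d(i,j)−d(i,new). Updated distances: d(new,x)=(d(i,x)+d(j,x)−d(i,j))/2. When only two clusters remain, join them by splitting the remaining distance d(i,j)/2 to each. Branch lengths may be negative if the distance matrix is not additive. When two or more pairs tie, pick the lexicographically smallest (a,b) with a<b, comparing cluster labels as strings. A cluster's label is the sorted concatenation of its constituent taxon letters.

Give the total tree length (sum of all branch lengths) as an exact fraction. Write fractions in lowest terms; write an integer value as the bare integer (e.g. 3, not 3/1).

1. join A+D (d=2, Q=-205) ⇒ AD; edges |A|=51/8, |D|=-35/8
  updated: d(AD,F)=51/2, d(AD,J)=37/2, d(AD,S)=43/2, d(AD,W)=35
2. join S+W (d=10, Q=-307/2) ⇒ SW; edges |S|=-7/4, |W|=47/4
  updated: d(AD,SW)=93/4, d(F,SW)=29/2, d(J,SW)=29
3. join AD+SW (d=93/4, Q=-175/2) ⇒ ADSW; edges |AD|=47/4, |SW|=23/2
  updated: d(ADSW,F)=67/8, d(ADSW,J)=97/8
4. join ADSW+F (d=67/8, Q=-51/2) ⇒ ADFSW; edges |ADSW|=31/4, |F|=5/8
  updated: d(ADFSW,J)=35/8
5. join ADFSW+J (d=35/8) ⇒ ADFJSW; edges |ADFSW|=35/16, |J|=35/16
final tree: ((((A:51/8,D:-35/8):47/4,(S:-7/4,W:47/4):23/2):31/4,F:5/8):35/16,J:35/16)
total length: 48

48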